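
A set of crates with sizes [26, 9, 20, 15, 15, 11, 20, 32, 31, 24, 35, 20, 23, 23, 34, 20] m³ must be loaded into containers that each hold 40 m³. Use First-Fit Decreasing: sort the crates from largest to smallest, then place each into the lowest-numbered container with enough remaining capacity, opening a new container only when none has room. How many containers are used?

10

Sorted descending: 35, 34, 32, 31, 26, 24, 23, 23, 20, 20, 20, 20, 15, 15, 11, 9.
35 m³ → container 1 (remaining 5 m³)
34 m³ → container 2 (remaining 6 m³)
32 m³ → container 3 (remaining 8 m³)
31 m³ → container 4 (remaining 9 m³)
26 m³ → container 5 (remaining 14 m³)
24 m³ → container 6 (remaining 16 m³)
23 m³ → container 7 (remaining 17 m³)
23 m³ → container 8 (remaining 17 m³)
20 m³ → container 9 (remaining 20 m³)
20 m³ → container 9 (remaining 0 m³)
20 m³ → container 10 (remaining 20 m³)
20 m³ → container 10 (remaining 0 m³)
15 m³ → container 6 (remaining 1 m³)
15 m³ → container 7 (remaining 2 m³)
11 m³ → container 5 (remaining 3 m³)
9 m³ → container 4 (remaining 0 m³)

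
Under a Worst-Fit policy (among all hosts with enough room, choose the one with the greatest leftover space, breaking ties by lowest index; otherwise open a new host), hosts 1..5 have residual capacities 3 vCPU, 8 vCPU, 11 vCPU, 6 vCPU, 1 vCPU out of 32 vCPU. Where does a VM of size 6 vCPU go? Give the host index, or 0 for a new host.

3

Hosts with room: host 2 (8 vCPU), host 3 (11 vCPU), host 4 (6 vCPU).
Most room is host 3 with 11 vCPU free.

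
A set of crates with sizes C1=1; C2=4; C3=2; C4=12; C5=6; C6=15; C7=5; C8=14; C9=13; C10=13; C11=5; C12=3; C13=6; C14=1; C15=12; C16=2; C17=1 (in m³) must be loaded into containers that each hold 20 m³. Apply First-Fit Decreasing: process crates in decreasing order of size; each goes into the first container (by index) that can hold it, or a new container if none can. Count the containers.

6

Sorted descending: 15, 14, 13, 13, 12, 12, 6, 6, 5, 5, 4, 3, 2, 2, 1, 1, 1.
Put 15 m³ in container 1; 5 m³ remain.
Put 14 m³ in container 2; 6 m³ remain.
Put 13 m³ in container 3; 7 m³ remain.
Put 13 m³ in container 4; 7 m³ remain.
Put 12 m³ in container 5; 8 m³ remain.
Put 12 m³ in container 6; 8 m³ remain.
Put 6 m³ in container 2; 0 m³ remain.
Put 6 m³ in container 3; 1 m³ remain.
Put 5 m³ in container 1; 0 m³ remain.
Put 5 m³ in container 4; 2 m³ remain.
Put 4 m³ in container 5; 4 m³ remain.
Put 3 m³ in container 5; 1 m³ remain.
Put 2 m³ in container 4; 0 m³ remain.
Put 2 m³ in container 6; 6 m³ remain.
Put 1 m³ in container 3; 0 m³ remain.
Put 1 m³ in container 5; 0 m³ remain.
Put 1 m³ in container 6; 5 m³ remain.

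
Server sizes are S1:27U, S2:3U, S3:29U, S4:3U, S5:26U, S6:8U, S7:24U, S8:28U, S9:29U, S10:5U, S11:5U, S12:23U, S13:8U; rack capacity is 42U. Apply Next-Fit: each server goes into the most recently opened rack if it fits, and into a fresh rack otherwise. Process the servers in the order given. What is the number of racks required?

7

S1 (27U) → rack 1 (remaining 15U)
S2 (3U) → rack 1 (remaining 12U)
S3 (29U) → rack 2 (remaining 13U)
S4 (3U) → rack 2 (remaining 10U)
S5 (26U) → rack 3 (remaining 16U)
S6 (8U) → rack 3 (remaining 8U)
S7 (24U) → rack 4 (remaining 18U)
S8 (28U) → rack 5 (remaining 14U)
S9 (29U) → rack 6 (remaining 13U)
S10 (5U) → rack 6 (remaining 8U)
S11 (5U) → rack 6 (remaining 3U)
S12 (23U) → rack 7 (remaining 19U)
S13 (8U) → rack 7 (remaining 11U)
Final racks: [27,3] [29,3] [26,8] [24] [28] [29,5,5] [23,8].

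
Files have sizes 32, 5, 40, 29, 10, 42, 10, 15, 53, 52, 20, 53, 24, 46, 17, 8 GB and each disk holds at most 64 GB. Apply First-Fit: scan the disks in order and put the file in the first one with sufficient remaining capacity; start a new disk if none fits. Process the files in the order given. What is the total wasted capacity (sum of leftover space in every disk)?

120

disk 1: place 32 GB, 32 GB left
disk 1: place 5 GB, 27 GB left
disk 2: place 40 GB, 24 GB left
disk 3: place 29 GB, 35 GB left
disk 1: place 10 GB, 17 GB left
disk 4: place 42 GB, 22 GB left
disk 1: place 10 GB, 7 GB left
disk 2: place 15 GB, 9 GB left
disk 5: place 53 GB, 11 GB left
disk 6: place 52 GB, 12 GB left
disk 3: place 20 GB, 15 GB left
disk 7: place 53 GB, 11 GB left
disk 8: place 24 GB, 40 GB left
disk 9: place 46 GB, 18 GB left
disk 4: place 17 GB, 5 GB left
disk 2: place 8 GB, 1 GB left
9 disks × 64 GB = 576 GB; used 456 GB; unused 120 GB.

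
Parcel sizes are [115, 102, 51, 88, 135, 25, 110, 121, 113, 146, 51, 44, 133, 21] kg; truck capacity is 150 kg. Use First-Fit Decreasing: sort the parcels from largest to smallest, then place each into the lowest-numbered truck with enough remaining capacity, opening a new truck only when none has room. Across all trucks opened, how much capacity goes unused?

Sorted descending: 146, 135, 133, 121, 115, 113, 110, 102, 88, 51, 51, 44, 25, 21.
truck 1: place 146 kg, 4 kg left
truck 2: place 135 kg, 15 kg left
truck 3: place 133 kg, 17 kg left
truck 4: place 121 kg, 29 kg left
truck 5: place 115 kg, 35 kg left
truck 6: place 113 kg, 37 kg left
truck 7: place 110 kg, 40 kg left
truck 8: place 102 kg, 48 kg left
truck 9: place 88 kg, 62 kg left
truck 9: place 51 kg, 11 kg left
truck 10: place 51 kg, 99 kg left
truck 8: place 44 kg, 4 kg left
truck 4: place 25 kg, 4 kg left
truck 5: place 21 kg, 14 kg left
10 trucks × 150 kg = 1500 kg; used 1255 kg; unused 245 kg.

245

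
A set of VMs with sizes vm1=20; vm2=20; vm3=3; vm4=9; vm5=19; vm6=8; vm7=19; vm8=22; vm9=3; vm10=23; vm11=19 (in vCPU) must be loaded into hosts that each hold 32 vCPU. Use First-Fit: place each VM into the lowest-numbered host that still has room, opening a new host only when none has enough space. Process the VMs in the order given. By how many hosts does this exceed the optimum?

First-Fit: [20,3,9] [20,8,3] [19] [19] [22] [23] [19] → 7 hosts.
7 VMs exceed 16 vCPU (half the capacity), and no two of those can share a host, so at least 7 hosts are needed.
So 7 is already optimal.

0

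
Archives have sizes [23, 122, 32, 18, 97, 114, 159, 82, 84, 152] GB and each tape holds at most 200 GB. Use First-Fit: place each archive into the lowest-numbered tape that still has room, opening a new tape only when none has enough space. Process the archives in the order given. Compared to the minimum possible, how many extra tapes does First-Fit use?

First-Fit: [23,122,32,18] [97,82] [114,84] [159] [152] → 5 tapes.
Total size 883 GB; any packing needs at least ⌈883/200⌉ = 5 tapes.
So 5 is already optimal.

0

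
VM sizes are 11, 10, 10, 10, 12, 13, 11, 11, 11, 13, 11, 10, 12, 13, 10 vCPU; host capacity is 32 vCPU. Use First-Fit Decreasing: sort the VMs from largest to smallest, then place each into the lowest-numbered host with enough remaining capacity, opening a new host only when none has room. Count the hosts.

6 hosts

Sorted descending: 13, 13, 13, 12, 12, 11, 11, 11, 11, 11, 10, 10, 10, 10, 10.
13 vCPU → host 1 (remaining 19 vCPU)
13 vCPU → host 1 (remaining 6 vCPU)
13 vCPU → host 2 (remaining 19 vCPU)
12 vCPU → host 2 (remaining 7 vCPU)
12 vCPU → host 3 (remaining 20 vCPU)
11 vCPU → host 3 (remaining 9 vCPU)
11 vCPU → host 4 (remaining 21 vCPU)
11 vCPU → host 4 (remaining 10 vCPU)
11 vCPU → host 5 (remaining 21 vCPU)
11 vCPU → host 5 (remaining 10 vCPU)
10 vCPU → host 4 (remaining 0 vCPU)
10 vCPU → host 5 (remaining 0 vCPU)
10 vCPU → host 6 (remaining 22 vCPU)
10 vCPU → host 6 (remaining 12 vCPU)
10 vCPU → host 6 (remaining 2 vCPU)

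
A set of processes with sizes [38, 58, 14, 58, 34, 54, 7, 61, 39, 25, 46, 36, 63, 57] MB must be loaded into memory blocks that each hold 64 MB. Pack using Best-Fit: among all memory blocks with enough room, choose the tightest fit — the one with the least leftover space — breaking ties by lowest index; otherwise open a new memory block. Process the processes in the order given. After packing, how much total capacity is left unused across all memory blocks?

memory block 1: place 38 MB, 26 MB left
memory block 2: place 58 MB, 6 MB left
memory block 1: place 14 MB, 12 MB left
memory block 3: place 58 MB, 6 MB left
memory block 4: place 34 MB, 30 MB left
memory block 5: place 54 MB, 10 MB left
memory block 5: place 7 MB, 3 MB left
memory block 6: place 61 MB, 3 MB left
memory block 7: place 39 MB, 25 MB left
memory block 7: place 25 MB, 0 MB left
memory block 8: place 46 MB, 18 MB left
memory block 9: place 36 MB, 28 MB left
memory block 10: place 63 MB, 1 MB left
memory block 11: place 57 MB, 7 MB left
11 memory blocks × 64 MB = 704 MB; used 590 MB; unused 114 MB.

114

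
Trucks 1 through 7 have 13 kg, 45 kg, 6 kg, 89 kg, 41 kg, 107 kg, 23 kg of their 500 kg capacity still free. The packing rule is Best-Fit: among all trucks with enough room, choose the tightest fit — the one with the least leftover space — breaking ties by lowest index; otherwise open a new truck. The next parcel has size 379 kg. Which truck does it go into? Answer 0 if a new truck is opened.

No truck has ≥ 379 kg free, so a new truck is opened.

0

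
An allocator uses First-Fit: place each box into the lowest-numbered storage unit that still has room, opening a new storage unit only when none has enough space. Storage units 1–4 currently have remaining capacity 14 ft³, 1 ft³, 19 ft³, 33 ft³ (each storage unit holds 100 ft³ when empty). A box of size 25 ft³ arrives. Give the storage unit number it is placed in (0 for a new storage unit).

4

Storage units with room: storage unit 4 (33 ft³).
The first with room is storage unit 4.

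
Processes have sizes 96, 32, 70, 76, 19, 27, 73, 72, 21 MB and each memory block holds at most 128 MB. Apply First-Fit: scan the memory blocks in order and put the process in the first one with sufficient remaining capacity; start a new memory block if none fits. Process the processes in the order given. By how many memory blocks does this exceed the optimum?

0

First-Fit: [96,32] [70,19,27] [76,21] [73] [72] → 5 memory blocks.
5 processes exceed 64 MB (half the capacity), and no two of those can share a memory block, so at least 5 memory blocks are needed.
So 5 is already optimal.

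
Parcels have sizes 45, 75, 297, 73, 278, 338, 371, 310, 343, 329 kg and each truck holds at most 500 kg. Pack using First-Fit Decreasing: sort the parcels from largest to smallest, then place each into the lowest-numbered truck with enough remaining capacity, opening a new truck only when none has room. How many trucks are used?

7

Sorted descending: 371, 343, 338, 329, 310, 297, 278, 75, 73, 45.
truck 1: place 371 kg, 129 kg left
truck 2: place 343 kg, 157 kg left
truck 3: place 338 kg, 162 kg left
truck 4: place 329 kg, 171 kg left
truck 5: place 310 kg, 190 kg left
truck 6: place 297 kg, 203 kg left
truck 7: place 278 kg, 222 kg left
truck 1: place 75 kg, 54 kg left
truck 2: place 73 kg, 84 kg left
truck 1: place 45 kg, 9 kg left
Final trucks: [371,75,45] [343,73] [338] [329] [310] [297] [278].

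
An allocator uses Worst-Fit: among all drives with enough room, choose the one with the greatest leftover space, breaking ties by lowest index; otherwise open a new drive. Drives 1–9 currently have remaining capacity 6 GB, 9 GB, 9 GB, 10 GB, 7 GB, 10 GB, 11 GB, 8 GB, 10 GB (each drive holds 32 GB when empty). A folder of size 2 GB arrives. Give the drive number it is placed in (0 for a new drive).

7

Drives with room: drive 1 (6 GB), drive 2 (9 GB), drive 3 (9 GB), drive 4 (10 GB), drive 5 (7 GB), drive 6 (10 GB), drive 7 (11 GB), drive 8 (8 GB), drive 9 (10 GB).
Most room is drive 7 with 11 GB free.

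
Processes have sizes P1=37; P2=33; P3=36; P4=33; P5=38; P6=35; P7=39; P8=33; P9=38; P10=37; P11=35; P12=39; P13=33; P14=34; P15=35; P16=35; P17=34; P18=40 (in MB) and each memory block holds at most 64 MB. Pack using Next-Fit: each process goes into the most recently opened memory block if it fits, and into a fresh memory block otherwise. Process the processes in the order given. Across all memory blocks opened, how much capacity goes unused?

508

memory block 1: place P1 (37 MB), 27 MB left
memory block 2: place P2 (33 MB), 31 MB left
memory block 3: place P3 (36 MB), 28 MB left
memory block 4: place P4 (33 MB), 31 MB left
memory block 5: place P5 (38 MB), 26 MB left
memory block 6: place P6 (35 MB), 29 MB left
memory block 7: place P7 (39 MB), 25 MB left
memory block 8: place P8 (33 MB), 31 MB left
memory block 9: place P9 (38 MB), 26 MB left
memory block 10: place P10 (37 MB), 27 MB left
memory block 11: place P11 (35 MB), 29 MB left
memory block 12: place P12 (39 MB), 25 MB left
memory block 13: place P13 (33 MB), 31 MB left
memory block 14: place P14 (34 MB), 30 MB left
memory block 15: place P15 (35 MB), 29 MB left
memory block 16: place P16 (35 MB), 29 MB left
memory block 17: place P17 (34 MB), 30 MB left
memory block 18: place P18 (40 MB), 24 MB left
18 memory blocks × 64 MB = 1152 MB; used 644 MB; unused 508 MB.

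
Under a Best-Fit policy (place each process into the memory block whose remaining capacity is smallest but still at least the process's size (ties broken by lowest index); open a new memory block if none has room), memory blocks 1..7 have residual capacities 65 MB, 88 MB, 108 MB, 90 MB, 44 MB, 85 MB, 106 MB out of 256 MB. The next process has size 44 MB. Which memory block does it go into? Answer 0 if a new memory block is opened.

5

Memory blocks with room: memory block 1 (65 MB), memory block 2 (88 MB), memory block 3 (108 MB), memory block 4 (90 MB), memory block 5 (44 MB), memory block 6 (85 MB), memory block 7 (106 MB).
Tightest fit is memory block 5 with 44 MB free.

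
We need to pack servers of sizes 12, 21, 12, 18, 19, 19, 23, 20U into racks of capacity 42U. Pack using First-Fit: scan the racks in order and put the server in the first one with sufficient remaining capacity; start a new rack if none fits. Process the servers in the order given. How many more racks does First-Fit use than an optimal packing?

1

First-Fit: [12,21] [12,18] [19,19] [23] [20] → 5 racks.
Total size 144U; any packing needs at least ⌈144/42⌉ = 4 racks.
An optimal packing achieves that bound: [23,19] [21,20] [19,18] [12,12] → 4 racks.
Excess: 5 − 4 = 1.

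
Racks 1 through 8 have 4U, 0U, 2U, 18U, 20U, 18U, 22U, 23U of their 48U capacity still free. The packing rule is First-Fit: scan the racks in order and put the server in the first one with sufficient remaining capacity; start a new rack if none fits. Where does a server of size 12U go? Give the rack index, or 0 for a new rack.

4

Racks with room: rack 4 (18U), rack 5 (20U), rack 6 (18U), rack 7 (22U), rack 8 (23U).
The first with room is rack 4.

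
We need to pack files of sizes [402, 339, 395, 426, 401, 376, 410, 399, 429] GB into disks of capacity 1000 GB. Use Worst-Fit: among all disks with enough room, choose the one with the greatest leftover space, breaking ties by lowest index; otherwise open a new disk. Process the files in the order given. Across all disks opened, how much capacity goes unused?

1423

Put 402 GB in disk 1; 598 GB remain.
Put 339 GB in disk 1; 259 GB remain.
Put 395 GB in disk 2; 605 GB remain.
Put 426 GB in disk 2; 179 GB remain.
Put 401 GB in disk 3; 599 GB remain.
Put 376 GB in disk 3; 223 GB remain.
Put 410 GB in disk 4; 590 GB remain.
Put 399 GB in disk 4; 191 GB remain.
Put 429 GB in disk 5; 571 GB remain.
5 disks × 1000 GB = 5000 GB; used 3577 GB; unused 1423 GB.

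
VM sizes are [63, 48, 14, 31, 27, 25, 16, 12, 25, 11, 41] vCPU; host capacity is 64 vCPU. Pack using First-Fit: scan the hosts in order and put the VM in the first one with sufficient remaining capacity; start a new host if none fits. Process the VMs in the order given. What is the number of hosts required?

Put 63 vCPU in host 1; 1 vCPU remain.
Put 48 vCPU in host 2; 16 vCPU remain.
Put 14 vCPU in host 2; 2 vCPU remain.
Put 31 vCPU in host 3; 33 vCPU remain.
Put 27 vCPU in host 3; 6 vCPU remain.
Put 25 vCPU in host 4; 39 vCPU remain.
Put 16 vCPU in host 4; 23 vCPU remain.
Put 12 vCPU in host 4; 11 vCPU remain.
Put 25 vCPU in host 5; 39 vCPU remain.
Put 11 vCPU in host 4; 0 vCPU remain.
Put 41 vCPU in host 6; 23 vCPU remain.

6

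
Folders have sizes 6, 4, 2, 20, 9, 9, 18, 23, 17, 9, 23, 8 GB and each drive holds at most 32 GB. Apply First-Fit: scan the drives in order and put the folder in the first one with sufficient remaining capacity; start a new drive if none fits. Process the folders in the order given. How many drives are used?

6

drive 1: place 6 GB, 26 GB left
drive 1: place 4 GB, 22 GB left
drive 1: place 2 GB, 20 GB left
drive 1: place 20 GB, 0 GB left
drive 2: place 9 GB, 23 GB left
drive 2: place 9 GB, 14 GB left
drive 3: place 18 GB, 14 GB left
drive 4: place 23 GB, 9 GB left
drive 5: place 17 GB, 15 GB left
drive 2: place 9 GB, 5 GB left
drive 6: place 23 GB, 9 GB left
drive 3: place 8 GB, 6 GB left
Final drives: [6,4,2,20] [9,9,9] [18,8] [23] [17] [23].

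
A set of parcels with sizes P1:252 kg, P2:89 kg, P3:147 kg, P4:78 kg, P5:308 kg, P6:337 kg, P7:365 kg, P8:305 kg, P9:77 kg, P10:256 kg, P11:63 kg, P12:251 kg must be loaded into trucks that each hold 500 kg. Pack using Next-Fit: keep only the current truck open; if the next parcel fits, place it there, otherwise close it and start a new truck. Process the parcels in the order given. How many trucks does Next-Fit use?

P1 (252 kg) → truck 1 (remaining 248 kg)
P2 (89 kg) → truck 1 (remaining 159 kg)
P3 (147 kg) → truck 1 (remaining 12 kg)
P4 (78 kg) → truck 2 (remaining 422 kg)
P5 (308 kg) → truck 2 (remaining 114 kg)
P6 (337 kg) → truck 3 (remaining 163 kg)
P7 (365 kg) → truck 4 (remaining 135 kg)
P8 (305 kg) → truck 5 (remaining 195 kg)
P9 (77 kg) → truck 5 (remaining 118 kg)
P10 (256 kg) → truck 6 (remaining 244 kg)
P11 (63 kg) → truck 6 (remaining 181 kg)
P12 (251 kg) → truck 7 (remaining 249 kg)
Final trucks: [252,89,147] [78,308] [337] [365] [305,77] [256,63] [251].

7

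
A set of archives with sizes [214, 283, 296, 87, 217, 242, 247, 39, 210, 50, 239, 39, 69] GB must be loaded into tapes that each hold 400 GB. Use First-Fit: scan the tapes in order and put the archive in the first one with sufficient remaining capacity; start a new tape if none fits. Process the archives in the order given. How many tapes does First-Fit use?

tape 1: place 214 GB, 186 GB left
tape 2: place 283 GB, 117 GB left
tape 3: place 296 GB, 104 GB left
tape 1: place 87 GB, 99 GB left
tape 4: place 217 GB, 183 GB left
tape 5: place 242 GB, 158 GB left
tape 6: place 247 GB, 153 GB left
tape 1: place 39 GB, 60 GB left
tape 7: place 210 GB, 190 GB left
tape 1: place 50 GB, 10 GB left
tape 8: place 239 GB, 161 GB left
tape 2: place 39 GB, 78 GB left
tape 2: place 69 GB, 9 GB left

8 tapes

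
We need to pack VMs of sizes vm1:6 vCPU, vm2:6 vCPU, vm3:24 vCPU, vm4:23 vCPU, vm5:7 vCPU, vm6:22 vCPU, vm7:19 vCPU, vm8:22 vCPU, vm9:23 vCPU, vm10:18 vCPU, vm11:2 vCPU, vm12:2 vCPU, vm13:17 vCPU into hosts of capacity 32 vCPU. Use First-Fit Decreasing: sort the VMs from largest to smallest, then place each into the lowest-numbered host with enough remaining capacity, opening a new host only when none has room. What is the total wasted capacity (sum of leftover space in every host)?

Sorted descending: 24, 23, 23, 22, 22, 19, 18, 17, 7, 6, 6, 2, 2.
24 vCPU → host 1 (remaining 8 vCPU)
23 vCPU → host 2 (remaining 9 vCPU)
23 vCPU → host 3 (remaining 9 vCPU)
22 vCPU → host 4 (remaining 10 vCPU)
22 vCPU → host 5 (remaining 10 vCPU)
19 vCPU → host 6 (remaining 13 vCPU)
18 vCPU → host 7 (remaining 14 vCPU)
17 vCPU → host 8 (remaining 15 vCPU)
7 vCPU → host 1 (remaining 1 vCPU)
6 vCPU → host 2 (remaining 3 vCPU)
6 vCPU → host 3 (remaining 3 vCPU)
2 vCPU → host 2 (remaining 1 vCPU)
2 vCPU → host 3 (remaining 1 vCPU)
8 hosts × 32 vCPU = 256 vCPU; used 191 vCPU; unused 65 vCPU.

65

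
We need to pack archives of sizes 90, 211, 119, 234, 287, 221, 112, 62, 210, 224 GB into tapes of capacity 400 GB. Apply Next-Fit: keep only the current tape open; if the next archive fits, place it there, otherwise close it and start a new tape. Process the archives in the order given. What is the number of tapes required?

90 GB → tape 1 (remaining 310 GB)
211 GB → tape 1 (remaining 99 GB)
119 GB → tape 2 (remaining 281 GB)
234 GB → tape 2 (remaining 47 GB)
287 GB → tape 3 (remaining 113 GB)
221 GB → tape 4 (remaining 179 GB)
112 GB → tape 4 (remaining 67 GB)
62 GB → tape 4 (remaining 5 GB)
210 GB → tape 5 (remaining 190 GB)
224 GB → tape 6 (remaining 176 GB)
Final tapes: [90,211] [119,234] [287] [221,112,62] [210] [224].

6 tapes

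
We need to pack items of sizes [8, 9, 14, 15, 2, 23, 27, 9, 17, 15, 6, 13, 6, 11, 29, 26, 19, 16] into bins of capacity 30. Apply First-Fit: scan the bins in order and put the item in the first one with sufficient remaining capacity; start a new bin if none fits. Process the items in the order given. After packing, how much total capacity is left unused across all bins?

35

8 → bin 1 (remaining 22)
9 → bin 1 (remaining 13)
14 → bin 2 (remaining 16)
15 → bin 2 (remaining 1)
2 → bin 1 (remaining 11)
23 → bin 3 (remaining 7)
27 → bin 4 (remaining 3)
9 → bin 1 (remaining 2)
17 → bin 5 (remaining 13)
15 → bin 6 (remaining 15)
6 → bin 3 (remaining 1)
13 → bin 5 (remaining 0)
6 → bin 6 (remaining 9)
11 → bin 7 (remaining 19)
29 → bin 8 (remaining 1)
26 → bin 9 (remaining 4)
19 → bin 7 (remaining 0)
16 → bin 10 (remaining 14)
10 bins × 30 = 300; used 265; unused 35.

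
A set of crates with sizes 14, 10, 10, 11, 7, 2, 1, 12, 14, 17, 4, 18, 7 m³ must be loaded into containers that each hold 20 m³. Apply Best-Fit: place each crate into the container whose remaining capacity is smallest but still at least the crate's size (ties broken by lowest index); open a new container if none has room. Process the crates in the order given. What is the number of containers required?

container 1: place 14 m³, 6 m³ left
container 2: place 10 m³, 10 m³ left
container 2: place 10 m³, 0 m³ left
container 3: place 11 m³, 9 m³ left
container 3: place 7 m³, 2 m³ left
container 3: place 2 m³, 0 m³ left
container 1: place 1 m³, 5 m³ left
container 4: place 12 m³, 8 m³ left
container 5: place 14 m³, 6 m³ left
container 6: place 17 m³, 3 m³ left
container 1: place 4 m³, 1 m³ left
container 7: place 18 m³, 2 m³ left
container 4: place 7 m³, 1 m³ left
Final containers: [14,1,4] [10,10] [11,7,2] [12,7] [14] [17] [18].

7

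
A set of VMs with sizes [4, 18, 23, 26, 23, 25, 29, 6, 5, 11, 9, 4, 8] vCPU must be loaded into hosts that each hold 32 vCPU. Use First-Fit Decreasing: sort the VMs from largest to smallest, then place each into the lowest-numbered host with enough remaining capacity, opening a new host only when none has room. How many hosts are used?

Sorted descending: 29, 26, 25, 23, 23, 18, 11, 9, 8, 6, 5, 4, 4.
Put 29 vCPU in host 1; 3 vCPU remain.
Put 26 vCPU in host 2; 6 vCPU remain.
Put 25 vCPU in host 3; 7 vCPU remain.
Put 23 vCPU in host 4; 9 vCPU remain.
Put 23 vCPU in host 5; 9 vCPU remain.
Put 18 vCPU in host 6; 14 vCPU remain.
Put 11 vCPU in host 6; 3 vCPU remain.
Put 9 vCPU in host 4; 0 vCPU remain.
Put 8 vCPU in host 5; 1 vCPU remain.
Put 6 vCPU in host 2; 0 vCPU remain.
Put 5 vCPU in host 3; 2 vCPU remain.
Put 4 vCPU in host 7; 28 vCPU remain.
Put 4 vCPU in host 7; 24 vCPU remain.

7 hosts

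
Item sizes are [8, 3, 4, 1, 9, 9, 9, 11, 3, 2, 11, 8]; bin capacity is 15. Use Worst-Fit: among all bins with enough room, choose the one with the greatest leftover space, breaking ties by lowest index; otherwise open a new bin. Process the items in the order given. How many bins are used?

7

Put 8 in bin 1; 7 remain.
Put 3 in bin 1; 4 remain.
Put 4 in bin 1; 0 remain.
Put 1 in bin 2; 14 remain.
Put 9 in bin 2; 5 remain.
Put 9 in bin 3; 6 remain.
Put 9 in bin 4; 6 remain.
Put 11 in bin 5; 4 remain.
Put 3 in bin 3; 3 remain.
Put 2 in bin 4; 4 remain.
Put 11 in bin 6; 4 remain.
Put 8 in bin 7; 7 remain.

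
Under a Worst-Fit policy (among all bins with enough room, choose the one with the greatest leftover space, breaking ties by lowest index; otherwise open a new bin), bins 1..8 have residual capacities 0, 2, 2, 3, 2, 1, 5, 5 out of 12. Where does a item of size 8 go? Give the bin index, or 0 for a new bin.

0

No bin has ≥ 8 free, so a new bin is opened.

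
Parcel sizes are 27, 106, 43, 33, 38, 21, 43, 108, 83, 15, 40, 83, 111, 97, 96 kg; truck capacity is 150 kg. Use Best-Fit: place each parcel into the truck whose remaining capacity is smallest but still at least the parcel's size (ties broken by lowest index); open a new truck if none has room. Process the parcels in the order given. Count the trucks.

truck 1: place 27 kg, 123 kg left
truck 1: place 106 kg, 17 kg left
truck 2: place 43 kg, 107 kg left
truck 2: place 33 kg, 74 kg left
truck 2: place 38 kg, 36 kg left
truck 2: place 21 kg, 15 kg left
truck 3: place 43 kg, 107 kg left
truck 4: place 108 kg, 42 kg left
truck 3: place 83 kg, 24 kg left
truck 2: place 15 kg, 0 kg left
truck 4: place 40 kg, 2 kg left
truck 5: place 83 kg, 67 kg left
truck 6: place 111 kg, 39 kg left
truck 7: place 97 kg, 53 kg left
truck 8: place 96 kg, 54 kg left

8 trucks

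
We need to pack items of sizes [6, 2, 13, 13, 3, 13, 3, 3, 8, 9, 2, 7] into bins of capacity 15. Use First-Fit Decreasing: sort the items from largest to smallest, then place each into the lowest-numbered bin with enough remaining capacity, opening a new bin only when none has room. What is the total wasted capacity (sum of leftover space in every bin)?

8

Sorted descending: 13, 13, 13, 9, 8, 7, 6, 3, 3, 3, 2, 2.
Put 13 in bin 1; 2 remain.
Put 13 in bin 2; 2 remain.
Put 13 in bin 3; 2 remain.
Put 9 in bin 4; 6 remain.
Put 8 in bin 5; 7 remain.
Put 7 in bin 5; 0 remain.
Put 6 in bin 4; 0 remain.
Put 3 in bin 6; 12 remain.
Put 3 in bin 6; 9 remain.
Put 3 in bin 6; 6 remain.
Put 2 in bin 1; 0 remain.
Put 2 in bin 2; 0 remain.
6 bins × 15 = 90; used 82; unused 8.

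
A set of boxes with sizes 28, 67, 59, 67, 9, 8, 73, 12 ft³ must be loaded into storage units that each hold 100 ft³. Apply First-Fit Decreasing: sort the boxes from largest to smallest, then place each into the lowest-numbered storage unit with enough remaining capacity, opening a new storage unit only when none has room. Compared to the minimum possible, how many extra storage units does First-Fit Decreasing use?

0

First-Fit Decreasing: [73,12,9] [67,28] [67,8] [59] → 4 storage units.
Total size 323 ft³; any packing needs at least ⌈323/100⌉ = 4 storage units.
So 4 is already optimal.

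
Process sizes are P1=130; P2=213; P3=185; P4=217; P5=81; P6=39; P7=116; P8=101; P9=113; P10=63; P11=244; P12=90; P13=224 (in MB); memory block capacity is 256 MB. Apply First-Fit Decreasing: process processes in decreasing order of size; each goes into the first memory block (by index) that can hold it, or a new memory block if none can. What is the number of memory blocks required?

Sorted descending: 244, 224, 217, 213, 185, 130, 116, 113, 101, 90, 81, 63, 39.
244 MB → memory block 1 (remaining 12 MB)
224 MB → memory block 2 (remaining 32 MB)
217 MB → memory block 3 (remaining 39 MB)
213 MB → memory block 4 (remaining 43 MB)
185 MB → memory block 5 (remaining 71 MB)
130 MB → memory block 6 (remaining 126 MB)
116 MB → memory block 6 (remaining 10 MB)
113 MB → memory block 7 (remaining 143 MB)
101 MB → memory block 7 (remaining 42 MB)
90 MB → memory block 8 (remaining 166 MB)
81 MB → memory block 8 (remaining 85 MB)
63 MB → memory block 5 (remaining 8 MB)
39 MB → memory block 3 (remaining 0 MB)

8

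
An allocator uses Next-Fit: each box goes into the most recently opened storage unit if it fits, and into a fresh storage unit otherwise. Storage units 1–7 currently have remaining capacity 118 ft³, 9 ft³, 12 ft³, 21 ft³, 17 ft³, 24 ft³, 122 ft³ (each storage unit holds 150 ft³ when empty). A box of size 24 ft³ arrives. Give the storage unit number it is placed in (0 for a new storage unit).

7

Next-Fit only looks at storage unit 7, which has 122 ft³ free.
24 ft³ fits there.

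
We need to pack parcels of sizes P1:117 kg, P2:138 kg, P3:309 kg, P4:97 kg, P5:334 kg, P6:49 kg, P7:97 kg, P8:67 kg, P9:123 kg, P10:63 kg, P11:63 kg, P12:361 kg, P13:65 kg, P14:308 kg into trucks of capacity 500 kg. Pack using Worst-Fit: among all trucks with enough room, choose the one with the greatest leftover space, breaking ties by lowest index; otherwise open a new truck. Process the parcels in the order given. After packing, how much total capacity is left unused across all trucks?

309

P1 (117 kg) → truck 1 (remaining 383 kg)
P2 (138 kg) → truck 1 (remaining 245 kg)
P3 (309 kg) → truck 2 (remaining 191 kg)
P4 (97 kg) → truck 1 (remaining 148 kg)
P5 (334 kg) → truck 3 (remaining 166 kg)
P6 (49 kg) → truck 2 (remaining 142 kg)
P7 (97 kg) → truck 3 (remaining 69 kg)
P8 (67 kg) → truck 1 (remaining 81 kg)
P9 (123 kg) → truck 2 (remaining 19 kg)
P10 (63 kg) → truck 1 (remaining 18 kg)
P11 (63 kg) → truck 3 (remaining 6 kg)
P12 (361 kg) → truck 4 (remaining 139 kg)
P13 (65 kg) → truck 4 (remaining 74 kg)
P14 (308 kg) → truck 5 (remaining 192 kg)
5 trucks × 500 kg = 2500 kg; used 2191 kg; unused 309 kg.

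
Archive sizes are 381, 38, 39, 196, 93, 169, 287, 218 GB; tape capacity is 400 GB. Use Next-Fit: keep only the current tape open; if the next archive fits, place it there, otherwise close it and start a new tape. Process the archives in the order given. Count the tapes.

5

Put 381 GB in tape 1; 19 GB remain.
Put 38 GB in tape 2; 362 GB remain.
Put 39 GB in tape 2; 323 GB remain.
Put 196 GB in tape 2; 127 GB remain.
Put 93 GB in tape 2; 34 GB remain.
Put 169 GB in tape 3; 231 GB remain.
Put 287 GB in tape 4; 113 GB remain.
Put 218 GB in tape 5; 182 GB remain.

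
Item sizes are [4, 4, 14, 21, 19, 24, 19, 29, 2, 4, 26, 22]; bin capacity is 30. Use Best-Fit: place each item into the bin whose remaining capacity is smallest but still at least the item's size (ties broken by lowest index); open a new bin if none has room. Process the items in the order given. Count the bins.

8

4 → bin 1 (remaining 26)
4 → bin 1 (remaining 22)
14 → bin 1 (remaining 8)
21 → bin 2 (remaining 9)
19 → bin 3 (remaining 11)
24 → bin 4 (remaining 6)
19 → bin 5 (remaining 11)
29 → bin 6 (remaining 1)
2 → bin 4 (remaining 4)
4 → bin 4 (remaining 0)
26 → bin 7 (remaining 4)
22 → bin 8 (remaining 8)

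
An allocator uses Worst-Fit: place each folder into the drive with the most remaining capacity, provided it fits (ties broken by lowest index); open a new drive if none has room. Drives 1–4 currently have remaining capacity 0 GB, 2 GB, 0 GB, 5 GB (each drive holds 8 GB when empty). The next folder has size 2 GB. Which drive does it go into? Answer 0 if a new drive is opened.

4

Drives with room: drive 2 (2 GB), drive 4 (5 GB).
Most room is drive 4 with 5 GB free.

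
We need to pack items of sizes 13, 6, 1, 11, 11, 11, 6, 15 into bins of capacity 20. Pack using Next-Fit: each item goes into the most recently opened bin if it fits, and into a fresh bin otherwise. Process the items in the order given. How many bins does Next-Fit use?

5

13 → bin 1 (remaining 7)
6 → bin 1 (remaining 1)
1 → bin 1 (remaining 0)
11 → bin 2 (remaining 9)
11 → bin 3 (remaining 9)
11 → bin 4 (remaining 9)
6 → bin 4 (remaining 3)
15 → bin 5 (remaining 5)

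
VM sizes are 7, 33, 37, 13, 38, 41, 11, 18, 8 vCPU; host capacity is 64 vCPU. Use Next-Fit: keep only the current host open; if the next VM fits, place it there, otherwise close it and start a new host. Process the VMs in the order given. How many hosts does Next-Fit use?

5 hosts

Put 7 vCPU in host 1; 57 vCPU remain.
Put 33 vCPU in host 1; 24 vCPU remain.
Put 37 vCPU in host 2; 27 vCPU remain.
Put 13 vCPU in host 2; 14 vCPU remain.
Put 38 vCPU in host 3; 26 vCPU remain.
Put 41 vCPU in host 4; 23 vCPU remain.
Put 11 vCPU in host 4; 12 vCPU remain.
Put 18 vCPU in host 5; 46 vCPU remain.
Put 8 vCPU in host 5; 38 vCPU remain.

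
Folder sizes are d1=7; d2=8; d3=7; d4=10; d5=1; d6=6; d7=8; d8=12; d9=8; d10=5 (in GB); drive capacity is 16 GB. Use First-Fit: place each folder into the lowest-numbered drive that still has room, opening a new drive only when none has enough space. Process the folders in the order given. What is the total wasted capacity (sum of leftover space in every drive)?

d1 (7 GB) → drive 1 (remaining 9 GB)
d2 (8 GB) → drive 1 (remaining 1 GB)
d3 (7 GB) → drive 2 (remaining 9 GB)
d4 (10 GB) → drive 3 (remaining 6 GB)
d5 (1 GB) → drive 1 (remaining 0 GB)
d6 (6 GB) → drive 2 (remaining 3 GB)
d7 (8 GB) → drive 4 (remaining 8 GB)
d8 (12 GB) → drive 5 (remaining 4 GB)
d9 (8 GB) → drive 4 (remaining 0 GB)
d10 (5 GB) → drive 3 (remaining 1 GB)
5 drives × 16 GB = 80 GB; used 72 GB; unused 8 GB.

8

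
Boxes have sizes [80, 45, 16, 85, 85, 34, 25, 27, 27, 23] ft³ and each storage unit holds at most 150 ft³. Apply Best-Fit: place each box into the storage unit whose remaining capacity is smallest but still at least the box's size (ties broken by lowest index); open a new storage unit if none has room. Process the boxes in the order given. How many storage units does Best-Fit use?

80 ft³ → storage unit 1 (remaining 70 ft³)
45 ft³ → storage unit 1 (remaining 25 ft³)
16 ft³ → storage unit 1 (remaining 9 ft³)
85 ft³ → storage unit 2 (remaining 65 ft³)
85 ft³ → storage unit 3 (remaining 65 ft³)
34 ft³ → storage unit 2 (remaining 31 ft³)
25 ft³ → storage unit 2 (remaining 6 ft³)
27 ft³ → storage unit 3 (remaining 38 ft³)
27 ft³ → storage unit 3 (remaining 11 ft³)
23 ft³ → storage unit 4 (remaining 127 ft³)

4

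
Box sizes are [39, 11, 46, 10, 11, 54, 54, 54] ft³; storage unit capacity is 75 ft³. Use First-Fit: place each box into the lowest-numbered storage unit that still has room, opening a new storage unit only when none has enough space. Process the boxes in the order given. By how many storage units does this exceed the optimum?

First-Fit: [39,11,10,11] [46] [54] [54] [54] → 5 storage units.
5 boxes exceed 37.5 ft³ (half the capacity), and no two of those can share a storage unit, so at least 5 storage units are needed.
So 5 is already optimal.

0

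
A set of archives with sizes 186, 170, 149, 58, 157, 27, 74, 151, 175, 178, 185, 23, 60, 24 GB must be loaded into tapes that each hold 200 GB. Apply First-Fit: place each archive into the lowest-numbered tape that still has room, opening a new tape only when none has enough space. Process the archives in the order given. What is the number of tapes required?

186 GB → tape 1 (remaining 14 GB)
170 GB → tape 2 (remaining 30 GB)
149 GB → tape 3 (remaining 51 GB)
58 GB → tape 4 (remaining 142 GB)
157 GB → tape 5 (remaining 43 GB)
27 GB → tape 2 (remaining 3 GB)
74 GB → tape 4 (remaining 68 GB)
151 GB → tape 6 (remaining 49 GB)
175 GB → tape 7 (remaining 25 GB)
178 GB → tape 8 (remaining 22 GB)
185 GB → tape 9 (remaining 15 GB)
23 GB → tape 3 (remaining 28 GB)
60 GB → tape 4 (remaining 8 GB)
24 GB → tape 3 (remaining 4 GB)

9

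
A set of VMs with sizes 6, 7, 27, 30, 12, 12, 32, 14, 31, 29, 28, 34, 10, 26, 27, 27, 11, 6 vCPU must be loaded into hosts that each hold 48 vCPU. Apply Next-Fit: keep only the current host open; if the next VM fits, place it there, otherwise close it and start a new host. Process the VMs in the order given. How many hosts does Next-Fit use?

10

Put 6 vCPU in host 1; 42 vCPU remain.
Put 7 vCPU in host 1; 35 vCPU remain.
Put 27 vCPU in host 1; 8 vCPU remain.
Put 30 vCPU in host 2; 18 vCPU remain.
Put 12 vCPU in host 2; 6 vCPU remain.
Put 12 vCPU in host 3; 36 vCPU remain.
Put 32 vCPU in host 3; 4 vCPU remain.
Put 14 vCPU in host 4; 34 vCPU remain.
Put 31 vCPU in host 4; 3 vCPU remain.
Put 29 vCPU in host 5; 19 vCPU remain.
Put 28 vCPU in host 6; 20 vCPU remain.
Put 34 vCPU in host 7; 14 vCPU remain.
Put 10 vCPU in host 7; 4 vCPU remain.
Put 26 vCPU in host 8; 22 vCPU remain.
Put 27 vCPU in host 9; 21 vCPU remain.
Put 27 vCPU in host 10; 21 vCPU remain.
Put 11 vCPU in host 10; 10 vCPU remain.
Put 6 vCPU in host 10; 4 vCPU remain.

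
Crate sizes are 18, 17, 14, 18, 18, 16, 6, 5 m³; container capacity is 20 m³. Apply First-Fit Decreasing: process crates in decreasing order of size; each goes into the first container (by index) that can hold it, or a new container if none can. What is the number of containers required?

Sorted descending: 18, 18, 18, 17, 16, 14, 6, 5.
Put 18 m³ in container 1; 2 m³ remain.
Put 18 m³ in container 2; 2 m³ remain.
Put 18 m³ in container 3; 2 m³ remain.
Put 17 m³ in container 4; 3 m³ remain.
Put 16 m³ in container 5; 4 m³ remain.
Put 14 m³ in container 6; 6 m³ remain.
Put 6 m³ in container 6; 0 m³ remain.
Put 5 m³ in container 7; 15 m³ remain.
Final containers: [18] [18] [18] [17] [16] [14,6] [5].

7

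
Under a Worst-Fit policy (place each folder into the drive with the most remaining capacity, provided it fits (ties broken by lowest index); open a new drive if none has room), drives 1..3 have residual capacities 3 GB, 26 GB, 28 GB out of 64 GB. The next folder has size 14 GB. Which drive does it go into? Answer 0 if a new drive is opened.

Drives with room: drive 2 (26 GB), drive 3 (28 GB).
Most room is drive 3 with 28 GB free.

3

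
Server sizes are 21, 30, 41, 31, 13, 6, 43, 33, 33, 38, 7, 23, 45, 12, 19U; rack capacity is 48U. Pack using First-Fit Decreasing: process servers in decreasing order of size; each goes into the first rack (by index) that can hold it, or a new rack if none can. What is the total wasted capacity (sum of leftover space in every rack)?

85

Sorted descending: 45, 43, 41, 38, 33, 33, 31, 30, 23, 21, 19, 13, 12, 7, 6.
rack 1: place 45U, 3U left
rack 2: place 43U, 5U left
rack 3: place 41U, 7U left
rack 4: place 38U, 10U left
rack 5: place 33U, 15U left
rack 6: place 33U, 15U left
rack 7: place 31U, 17U left
rack 8: place 30U, 18U left
rack 9: place 23U, 25U left
rack 9: place 21U, 4U left
rack 10: place 19U, 29U left
rack 5: place 13U, 2U left
rack 6: place 12U, 3U left
rack 3: place 7U, 0U left
rack 4: place 6U, 4U left
10 racks × 48U = 480U; used 395U; unused 85U.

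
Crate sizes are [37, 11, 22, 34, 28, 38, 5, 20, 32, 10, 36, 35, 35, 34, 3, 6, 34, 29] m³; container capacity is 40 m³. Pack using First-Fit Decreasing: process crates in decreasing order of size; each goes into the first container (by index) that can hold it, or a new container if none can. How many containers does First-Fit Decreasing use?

13 containers

Sorted descending: 38, 37, 36, 35, 35, 34, 34, 34, 32, 29, 28, 22, 20, 11, 10, 6, 5, 3.
Put 38 m³ in container 1; 2 m³ remain.
Put 37 m³ in container 2; 3 m³ remain.
Put 36 m³ in container 3; 4 m³ remain.
Put 35 m³ in container 4; 5 m³ remain.
Put 35 m³ in container 5; 5 m³ remain.
Put 34 m³ in container 6; 6 m³ remain.
Put 34 m³ in container 7; 6 m³ remain.
Put 34 m³ in container 8; 6 m³ remain.
Put 32 m³ in container 9; 8 m³ remain.
Put 29 m³ in container 10; 11 m³ remain.
Put 28 m³ in container 11; 12 m³ remain.
Put 22 m³ in container 12; 18 m³ remain.
Put 20 m³ in container 13; 20 m³ remain.
Put 11 m³ in container 10; 0 m³ remain.
Put 10 m³ in container 11; 2 m³ remain.
Put 6 m³ in container 6; 0 m³ remain.
Put 5 m³ in container 4; 0 m³ remain.
Put 3 m³ in container 2; 0 m³ remain.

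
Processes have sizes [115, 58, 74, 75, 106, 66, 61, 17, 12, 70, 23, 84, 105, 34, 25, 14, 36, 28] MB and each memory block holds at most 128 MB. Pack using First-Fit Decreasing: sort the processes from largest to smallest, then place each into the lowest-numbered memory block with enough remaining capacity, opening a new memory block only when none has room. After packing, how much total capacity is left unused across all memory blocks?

Sorted descending: 115, 106, 105, 84, 75, 74, 70, 66, 61, 58, 36, 34, 28, 25, 23, 17, 14, 12.
Put 115 MB in memory block 1; 13 MB remain.
Put 106 MB in memory block 2; 22 MB remain.
Put 105 MB in memory block 3; 23 MB remain.
Put 84 MB in memory block 4; 44 MB remain.
Put 75 MB in memory block 5; 53 MB remain.
Put 74 MB in memory block 6; 54 MB remain.
Put 70 MB in memory block 7; 58 MB remain.
Put 66 MB in memory block 8; 62 MB remain.
Put 61 MB in memory block 8; 1 MB remain.
Put 58 MB in memory block 7; 0 MB remain.
Put 36 MB in memory block 4; 8 MB remain.
Put 34 MB in memory block 5; 19 MB remain.
Put 28 MB in memory block 6; 26 MB remain.
Put 25 MB in memory block 6; 1 MB remain.
Put 23 MB in memory block 3; 0 MB remain.
Put 17 MB in memory block 2; 5 MB remain.
Put 14 MB in memory block 5; 5 MB remain.
Put 12 MB in memory block 1; 1 MB remain.
8 memory blocks × 128 MB = 1024 MB; used 1003 MB; unused 21 MB.

21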